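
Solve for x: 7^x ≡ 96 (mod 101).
86

Baby-step giant-step with step n = ⌈√101⌉ = 11.
Baby steps 7^j mod 101 (j:value) for j=0..10: 0:1, 1:7, 2:49, 3:40, 4:78, 5:41, 6:85, 7:90, 8:24, 9:67, 10:65.
Giant-step multiplier: 7^(-11) ≡ 7^(100-11) = 7^89 ≡ 2 (mod 101).
Giant steps γ_i = 96·2^i mod 101: γ_0=96, γ_1=91, γ_2=81, γ_3=61, γ_4=21, γ_5=42, γ_6=84, γ_7=67 (in table at j=9).
x = i·n + j = 7·11 + 9 = 86.
Check: 7^86 ≡ 96 (mod 101).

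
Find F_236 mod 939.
465

Matrix identity: Q^n = [[F_(n+1), F_n], [F_n, F_(n-1)]] with Q = [[1,1],[1,0]].
n = 236 = 11101100₂. Square-and-multiply, entries mod 939:
Q^1 = [[1,1],[1,0]]
Q^3 = (Q^1)²·Q = [[3,2],[2,1]]
Q^7 = (Q^3)²·Q = [[21,13],[13,8]]
Q^14 = (Q^7)² = [[610,377],[377,233]]
Q^29 = (Q^14)²·Q = [[86,596],[596,429]]
Q^59 = (Q^29)²·Q = [[45,158],[158,826]]
Q^118 = (Q^59)² = [[697,524],[524,173]]
Q^236 = (Q^118)² = [[734,465],[465,269]]
F_236 mod 939 = Q^236[0][1] = 465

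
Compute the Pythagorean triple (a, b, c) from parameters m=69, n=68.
(137, 9384, 9385)

Euclid's formula: a = m² - n², b = 2mn, c = m² + n²
m = 69, n = 68
a = 69² - 68² = 4761 - 4624 = 137
b = 2 × 69 × 68 = 9384
c = 69² + 68² = 4761 + 4624 = 9385
Verification: 137² + 9384² = 18769 + 88059456 = 88078225 = 9385² ✓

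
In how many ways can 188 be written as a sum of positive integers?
1398341745571

p(n) counts ways to write n as a sum of positive integers (order ignored).
Euler's pentagonal recurrence: p(k) = p(k-1) + p(k-2) - p(k-5) - p(k-7) + p(k-12) + p(k-15) - ... (offsets j(3j∓1)/2, signs ++--, p(0)=1, p(<0)=0).
DP table for k = 0..187: p(0)=1, p(1)=1, p(2)=2, p(3)=3, p(4)=5, p(5)=7, p(6)=11, p(7)=15, p(8)=22, p(9)=30, p(10)=42, p(11)=56, p(12)=77, p(13)=101, p(14)=135, p(15)=176, p(16)=231, p(17)=297, p(18)=385, p(19)=490, p(20)=627, p(21)=792, p(22)=1002, p(23)=1255, p(24)=1575, p(25)=1958, p(26)=2436, p(27)=3010, p(28)=3718, p(29)=4565, p(30)=5604, p(31)=6842, p(32)=8349, p(33)=10143, p(34)=12310, p(35)=14883, p(36)=17977, p(37)=21637, p(38)=26015, p(39)=31185, p(40)=37338, p(41)=44583, p(42)=53174, p(43)=63261, p(44)=75175, p(45)=89134, p(46)=105558, p(47)=124754, p(48)=147273, p(49)=173525, p(50)=204226, p(51)=239943, p(52)=281589, p(53)=329931, p(54)=386155, p(55)=451276, p(56)=526823, p(57)=614154, p(58)=715220, p(59)=831820, p(60)=966467, p(61)=1121505, p(62)=1300156, p(63)=1505499, p(64)=1741630, p(65)=2012558, p(66)=2323520, p(67)=2679689, p(68)=3087735, p(69)=3554345, p(70)=4087968, p(71)=4697205, p(72)=5392783, p(73)=6185689, p(74)=7089500, p(75)=8118264, p(76)=9289091, p(77)=10619863, p(78)=12132164, p(79)=13848650, p(80)=15796476, p(81)=18004327, p(82)=20506255, p(83)=23338469, p(84)=26543660, p(85)=30167357, p(86)=34262962, p(87)=38887673, p(88)=44108109, p(89)=49995925, p(90)=56634173, p(91)=64112359, p(92)=72533807, p(93)=82010177, p(94)=92669720, p(95)=104651419, p(96)=118114304, p(97)=133230930, p(98)=150198136, p(99)=169229875, p(100)=190569292, p(101)=214481126, p(102)=241265379, p(103)=271248950, p(104)=304801365, p(105)=342325709, p(106)=384276336, p(107)=431149389, p(108)=483502844, p(109)=541946240, p(110)=607163746, p(111)=679903203, p(112)=761002156, p(113)=851376628, p(114)=952050665, p(115)=1064144451, p(116)=1188908248, p(117)=1327710076, p(118)=1482074143, p(119)=1653668665, p(120)=1844349560, p(121)=2056148051, p(122)=2291320912, p(123)=2552338241, p(124)=2841940500, p(125)=3163127352, p(126)=3519222692, p(127)=3913864295, p(128)=4351078600, p(129)=4835271870, p(130)=5371315400, p(131)=5964539504, p(132)=6620830889, p(133)=7346629512, p(134)=8149040695, p(135)=9035836076, p(136)=10015581680, p(137)=11097645016, p(138)=12292341831, p(139)=13610949895, p(140)=15065878135, p(141)=16670689208, p(142)=18440293320, p(143)=20390982757, p(144)=22540654445, p(145)=24908858009, p(146)=27517052599, p(147)=30388671978, p(148)=33549419497, p(149)=37027355200, p(150)=40853235313, p(151)=45060624582, p(152)=49686288421, p(153)=54770336324, p(154)=60356673280, p(155)=66493182097, p(156)=73232243759, p(157)=80630964769, p(158)=88751778802, p(159)=97662728555, p(160)=107438159466, p(161)=118159068427, p(162)=129913904637, p(163)=142798995930, p(164)=156919475295, p(165)=172389800255, p(166)=189334822579, p(167)=207890420102, p(168)=228204732751, p(169)=250438925115, p(170)=274768617130, p(171)=301384802048, p(172)=330495499613, p(173)=362326859895, p(174)=397125074750, p(175)=435157697830, p(176)=476715857290, p(177)=522115831195, p(178)=571701605655, p(179)=625846753120, p(180)=684957390936, p(181)=749474411781, p(182)=819876908323, p(183)=896684817527, p(184)=980462880430, p(185)=1071823774337, p(186)=1171432692373, p(187)=1280011042268.
Final step: p(188) = p(187) + p(186) - p(183) - p(181) + p(176) + p(173) - p(166) - p(162) + p(153) + p(148) - p(137) - p(131) + p(118) + p(111) - p(96) - p(88) + p(71) + p(62) - p(43) - p(33) + p(12) + p(1)
= 1280011042268 + 1171432692373 - 896684817527 - 749474411781 + 476715857290 + 362326859895 - 189334822579 - 129913904637 + 54770336324 + 33549419497 - 11097645016 - 5964539504 + 1482074143 + 679903203 - 118114304 - 44108109 + 4697205 + 1300156 - 63261 - 10143 + 77 + 1
= 1398341745571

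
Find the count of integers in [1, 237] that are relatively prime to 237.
156

237 = 3 × 79
φ(n) = n × ∏(1 - 1/p) for each prime p dividing n
φ(237) = 237 × (1 - 1/3) × (1 - 1/79) = 156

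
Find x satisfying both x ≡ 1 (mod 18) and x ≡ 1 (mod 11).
1

Using Chinese Remainder Theorem:
M = 18 × 11 = 198
M1 = 11, M2 = 18
y1 = 11^(-1) mod 18 = 5
y2 = 18^(-1) mod 11 = 8
x = (1×11×5 + 1×18×8) mod 198 = 1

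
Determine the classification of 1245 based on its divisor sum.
deficient

Proper divisors of 1245: sum = 1 + 3 + 5 + 15 + 83 + 249 + 415 = 771
Since 771 < 1245, 1245 is deficient.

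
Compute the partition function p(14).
135

p(n) counts ways to write n as a sum of positive integers (order ignored).
Euler's pentagonal recurrence: p(k) = p(k-1) + p(k-2) - p(k-5) - p(k-7) + p(k-12) + p(k-15) - ... (offsets j(3j∓1)/2, signs ++--, p(0)=1, p(<0)=0).
DP table for k = 0..13: p(0)=1, p(1)=1, p(2)=2, p(3)=3, p(4)=5, p(5)=7, p(6)=11, p(7)=15, p(8)=22, p(9)=30, p(10)=42, p(11)=56, p(12)=77, p(13)=101.
Final step: p(14) = p(13) + p(12) - p(9) - p(7) + p(2)
= 101 + 77 - 30 - 15 + 2
= 135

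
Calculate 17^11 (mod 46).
45

Repeated squaring. Binary of 11 = 1011.
17^1 ≡ 17 (mod 46); 17^2 ≡ 13 (mod 46); 17^4 ≡ 31 (mod 46); 17^8 ≡ 41 (mod 46)
17^11 = 17^1 × 17^2 × 17^8 ≡ 45 (mod 46)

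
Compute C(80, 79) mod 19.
4

Using Lucas' theorem:
Write n=80 and k=79 in base 19:
n in base 19: [4, 4]
k in base 19: [4, 3]
C(80,79) mod 19 = ∏ C(n_i, k_i) mod 19
Digit binomials (mod 19): C(4,4) = 1; C(4,3) = 4
Product: 1 × 4 = 4 ≡ 4 (mod 19)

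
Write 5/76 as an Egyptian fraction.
1/16 + 1/304

Greedy algorithm:
5/76: ceiling(76/5) = 16, use 1/16
1/304: ceiling(304/1) = 304, use 1/304
Result: 5/76 = 1/16 + 1/304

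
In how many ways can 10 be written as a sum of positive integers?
42

p(n) counts ways to write n as a sum of positive integers (order ignored).
Examples: 10; 9 + 1; 8 + 2; 8 + 1 + 1; 7 + 3; ... (42 total)
p(10) = 42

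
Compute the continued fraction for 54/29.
[1; 1, 6, 4]

Euclidean algorithm steps:
54 = 1 × 29 + 25
29 = 1 × 25 + 4
25 = 6 × 4 + 1
4 = 4 × 1 + 0
Continued fraction: [1; 1, 6, 4]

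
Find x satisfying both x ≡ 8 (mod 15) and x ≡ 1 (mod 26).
53

Using Chinese Remainder Theorem:
M = 15 × 26 = 390
M1 = 26, M2 = 15
y1 = 26^(-1) mod 15 = 11
y2 = 15^(-1) mod 26 = 7
x = (8×26×11 + 1×15×7) mod 390 = 53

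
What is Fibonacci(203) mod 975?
377

Matrix identity: Q^n = [[F_(n+1), F_n], [F_n, F_(n-1)]] with Q = [[1,1],[1,0]].
n = 203 = 11001011₂. Square-and-multiply, entries mod 975:
Q^1 = [[1,1],[1,0]]
Q^3 = (Q^1)²·Q = [[3,2],[2,1]]
Q^6 = (Q^3)² = [[13,8],[8,5]]
Q^12 = (Q^6)² = [[233,144],[144,89]]
Q^25 = (Q^12)²·Q = [[493,925],[925,543]]
Q^50 = (Q^25)² = [[824,850],[850,949]]
Q^101 = (Q^50)²·Q = [[101,401],[401,675]]
Q^203 = (Q^101)²·Q = [[528,377],[377,151]]
F_203 mod 975 = Q^203[0][1] = 377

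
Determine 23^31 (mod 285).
47

Repeated squaring. Binary of 31 = 11111.
23^1 ≡ 23 (mod 285); 23^2 ≡ 244 (mod 285); 23^4 ≡ 256 (mod 285); 23^8 ≡ 271 (mod 285); 23^16 ≡ 196 (mod 285)
23^31 = 23^1 × 23^2 × 23^4 × 23^8 × 23^16 ≡ 47 (mod 285)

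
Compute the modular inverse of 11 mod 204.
167

gcd(11, 204) = 1, so the inverse exists.
Extended Euclidean algorithm on (204, 11):
204 = 18 × 11 + 6  ⟹  6 = (1)·204 + (-18)·11
11 = 1 × 6 + 5  ⟹  5 = (-1)·204 + (19)·11
6 = 1 × 5 + 1  ⟹  1 = (2)·204 + (-37)·11
So (-37)·11 ≡ 1 (mod 204), i.e. 11^(-1) ≡ -37 ≡ 167 (mod 204).
Check: 11 × 167 = 1837 ≡ 1 (mod 204)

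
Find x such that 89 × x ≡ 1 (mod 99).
89

gcd(89, 99) = 1, so the inverse exists.
Extended Euclidean algorithm on (99, 89):
99 = 1 × 89 + 10  ⟹  10 = (1)·99 + (-1)·89
89 = 8 × 10 + 9  ⟹  9 = (-8)·99 + (9)·89
10 = 1 × 9 + 1  ⟹  1 = (9)·99 + (-10)·89
So (-10)·89 ≡ 1 (mod 99), i.e. 89^(-1) ≡ -10 ≡ 89 (mod 99).
Check: 89 × 89 = 7921 ≡ 1 (mod 99)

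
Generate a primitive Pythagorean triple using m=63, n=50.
(1469, 6300, 6469)

Euclid's formula: a = m² - n², b = 2mn, c = m² + n²
m = 63, n = 50
a = 63² - 50² = 3969 - 2500 = 1469
b = 2 × 63 × 50 = 6300
c = 63² + 50² = 3969 + 2500 = 6469
Verification: 1469² + 6300² = 2157961 + 39690000 = 41847961 = 6469² ✓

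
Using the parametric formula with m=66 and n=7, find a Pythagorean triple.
(4307, 924, 4405)

Euclid's formula: a = m² - n², b = 2mn, c = m² + n²
m = 66, n = 7
a = 66² - 7² = 4356 - 49 = 4307
b = 2 × 66 × 7 = 924
c = 66² + 7² = 4356 + 49 = 4405
Verification: 4307² + 924² = 18550249 + 853776 = 19404025 = 4405² ✓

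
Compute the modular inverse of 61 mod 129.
55

gcd(61, 129) = 1, so the inverse exists.
Extended Euclidean algorithm on (129, 61):
129 = 2 × 61 + 7  ⟹  7 = (1)·129 + (-2)·61
61 = 8 × 7 + 5  ⟹  5 = (-8)·129 + (17)·61
7 = 1 × 5 + 2  ⟹  2 = (9)·129 + (-19)·61
5 = 2 × 2 + 1  ⟹  1 = (-26)·129 + (55)·61
So (55)·61 ≡ 1 (mod 129), i.e. 61^(-1) ≡ 55 (mod 129).
Check: 61 × 55 = 3355 ≡ 1 (mod 129)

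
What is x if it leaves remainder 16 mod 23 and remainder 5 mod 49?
936

Using Chinese Remainder Theorem:
M = 23 × 49 = 1127
M1 = 49, M2 = 23
y1 = 49^(-1) mod 23 = 8
y2 = 23^(-1) mod 49 = 32
x = (16×49×8 + 5×23×32) mod 1127 = 936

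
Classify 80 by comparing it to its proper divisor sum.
abundant

Proper divisors of 80: sum = 1 + 2 + 4 + 5 + 8 + 10 + 16 + 20 + 40 = 106
Since 106 > 80, 80 is abundant.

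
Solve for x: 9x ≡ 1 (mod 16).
9

gcd(9, 16) = 1, so the inverse exists.
Extended Euclidean algorithm on (16, 9):
16 = 1 × 9 + 7  ⟹  7 = (1)·16 + (-1)·9
9 = 1 × 7 + 2  ⟹  2 = (-1)·16 + (2)·9
7 = 3 × 2 + 1  ⟹  1 = (4)·16 + (-7)·9
So (-7)·9 ≡ 1 (mod 16), i.e. 9^(-1) ≡ -7 ≡ 9 (mod 16).
Check: 9 × 9 = 81 ≡ 1 (mod 16)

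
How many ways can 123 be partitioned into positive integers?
2552338241

p(n) counts ways to write n as a sum of positive integers (order ignored).
Euler's pentagonal recurrence: p(k) = p(k-1) + p(k-2) - p(k-5) - p(k-7) + p(k-12) + p(k-15) - ... (offsets j(3j∓1)/2, signs ++--, p(0)=1, p(<0)=0).
DP table for k = 0..122: p(0)=1, p(1)=1, p(2)=2, p(3)=3, p(4)=5, p(5)=7, p(6)=11, p(7)=15, p(8)=22, p(9)=30, p(10)=42, p(11)=56, p(12)=77, p(13)=101, p(14)=135, p(15)=176, p(16)=231, p(17)=297, p(18)=385, p(19)=490, p(20)=627, p(21)=792, p(22)=1002, p(23)=1255, p(24)=1575, p(25)=1958, p(26)=2436, p(27)=3010, p(28)=3718, p(29)=4565, p(30)=5604, p(31)=6842, p(32)=8349, p(33)=10143, p(34)=12310, p(35)=14883, p(36)=17977, p(37)=21637, p(38)=26015, p(39)=31185, p(40)=37338, p(41)=44583, p(42)=53174, p(43)=63261, p(44)=75175, p(45)=89134, p(46)=105558, p(47)=124754, p(48)=147273, p(49)=173525, p(50)=204226, p(51)=239943, p(52)=281589, p(53)=329931, p(54)=386155, p(55)=451276, p(56)=526823, p(57)=614154, p(58)=715220, p(59)=831820, p(60)=966467, p(61)=1121505, p(62)=1300156, p(63)=1505499, p(64)=1741630, p(65)=2012558, p(66)=2323520, p(67)=2679689, p(68)=3087735, p(69)=3554345, p(70)=4087968, p(71)=4697205, p(72)=5392783, p(73)=6185689, p(74)=7089500, p(75)=8118264, p(76)=9289091, p(77)=10619863, p(78)=12132164, p(79)=13848650, p(80)=15796476, p(81)=18004327, p(82)=20506255, p(83)=23338469, p(84)=26543660, p(85)=30167357, p(86)=34262962, p(87)=38887673, p(88)=44108109, p(89)=49995925, p(90)=56634173, p(91)=64112359, p(92)=72533807, p(93)=82010177, p(94)=92669720, p(95)=104651419, p(96)=118114304, p(97)=133230930, p(98)=150198136, p(99)=169229875, p(100)=190569292, p(101)=214481126, p(102)=241265379, p(103)=271248950, p(104)=304801365, p(105)=342325709, p(106)=384276336, p(107)=431149389, p(108)=483502844, p(109)=541946240, p(110)=607163746, p(111)=679903203, p(112)=761002156, p(113)=851376628, p(114)=952050665, p(115)=1064144451, p(116)=1188908248, p(117)=1327710076, p(118)=1482074143, p(119)=1653668665, p(120)=1844349560, p(121)=2056148051, p(122)=2291320912.
Final step: p(123) = p(122) + p(121) - p(118) - p(116) + p(111) + p(108) - p(101) - p(97) + p(88) + p(83) - p(72) - p(66) + p(53) + p(46) - p(31) - p(23) + p(6)
= 2291320912 + 2056148051 - 1482074143 - 1188908248 + 679903203 + 483502844 - 214481126 - 133230930 + 44108109 + 23338469 - 5392783 - 2323520 + 329931 + 105558 - 6842 - 1255 + 11
= 2552338241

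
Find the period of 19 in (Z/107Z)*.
53

107 is prime, so ord(19) divides φ(107) = 106.
Divisors of 106: 1, 2, 53, 106.
Repeated squaring: 19^1 ≡ 19, 19^2 ≡ 40, 19^4 ≡ 102, 19^8 ≡ 25, 19^16 ≡ 90, 19^32 ≡ 75, 19^64 ≡ 61 (mod 107).
Test 19^d mod 107 for each divisor d in increasing order:
19^1 ≡ 19
19^2 ≡ 40
19^53 = 19^32·19^16·19^4·19^1 ≡ 1  ← first divisor giving 1
The order is 53.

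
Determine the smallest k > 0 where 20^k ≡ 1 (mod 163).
162

163 is prime, so ord(20) divides φ(163) = 162.
Divisors of 162: 1, 2, 3, 6, 9, 18, 27, 54, 81, 162.
Repeated squaring: 20^1 ≡ 20, 20^2 ≡ 74, 20^4 ≡ 97, 20^8 ≡ 118, 20^16 ≡ 69, 20^32 ≡ 34, 20^64 ≡ 15, 20^128 ≡ 62 (mod 163).
Test 20^d mod 163 for each divisor d in increasing order:
20^1 ≡ 20
20^2 ≡ 74
20^3 = 20^2·20^1 ≡ 13
20^6 = 20^4·20^2 ≡ 6
20^9 = 20^8·20^1 ≡ 78
20^18 = 20^16·20^2 ≡ 53
20^27 = 20^16·20^8·20^2·20^1 ≡ 59
20^54 = 20^32·20^16·20^4·20^2 ≡ 58
20^81 = 20^64·20^16·20^1 ≡ 162
20^162 = 20^128·20^32·20^2 ≡ 1  ← first divisor giving 1
The order is 162.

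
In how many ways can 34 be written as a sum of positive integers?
12310

p(n) counts ways to write n as a sum of positive integers (order ignored).
Euler's pentagonal recurrence: p(k) = p(k-1) + p(k-2) - p(k-5) - p(k-7) + p(k-12) + p(k-15) - ... (offsets j(3j∓1)/2, signs ++--, p(0)=1, p(<0)=0).
DP table for k = 0..33: p(0)=1, p(1)=1, p(2)=2, p(3)=3, p(4)=5, p(5)=7, p(6)=11, p(7)=15, p(8)=22, p(9)=30, p(10)=42, p(11)=56, p(12)=77, p(13)=101, p(14)=135, p(15)=176, p(16)=231, p(17)=297, p(18)=385, p(19)=490, p(20)=627, p(21)=792, p(22)=1002, p(23)=1255, p(24)=1575, p(25)=1958, p(26)=2436, p(27)=3010, p(28)=3718, p(29)=4565, p(30)=5604, p(31)=6842, p(32)=8349, p(33)=10143.
Final step: p(34) = p(33) + p(32) - p(29) - p(27) + p(22) + p(19) - p(12) - p(8)
= 10143 + 8349 - 4565 - 3010 + 1002 + 490 - 77 - 22
= 12310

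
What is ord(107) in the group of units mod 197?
98

197 is prime, so ord(107) divides φ(197) = 196.
Divisors of 196: 1, 2, 4, 7, 14, 28, 49, 98, 196.
Repeated squaring: 107^1 ≡ 107, 107^2 ≡ 23, 107^4 ≡ 135, 107^8 ≡ 101, 107^16 ≡ 154, 107^32 ≡ 76, 107^64 ≡ 63, 107^128 ≡ 29 (mod 197).
Test 107^d mod 197 for each divisor d in increasing order:
107^1 ≡ 107
107^2 ≡ 23
107^4 ≡ 135
107^7 = 107^4·107^2·107^1 ≡ 93
107^14 = 107^8·107^4·107^2 ≡ 178
107^28 = 107^16·107^8·107^4 ≡ 164
107^49 = 107^32·107^16·107^1 ≡ 196
107^98 = 107^64·107^32·107^2 ≡ 1  ← first divisor giving 1
The order is 98.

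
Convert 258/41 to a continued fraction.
[6; 3, 2, 2, 2]

Euclidean algorithm steps:
258 = 6 × 41 + 12
41 = 3 × 12 + 5
12 = 2 × 5 + 2
5 = 2 × 2 + 1
2 = 2 × 1 + 0
Continued fraction: [6; 3, 2, 2, 2]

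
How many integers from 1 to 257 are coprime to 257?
256

257 = 257
φ(n) = n × ∏(1 - 1/p) for each prime p dividing n
φ(257) = 257 × (1 - 1/257) = 256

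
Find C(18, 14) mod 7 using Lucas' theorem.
1

Using Lucas' theorem:
Write n=18 and k=14 in base 7:
n in base 7: [2, 4]
k in base 7: [2, 0]
C(18,14) mod 7 = ∏ C(n_i, k_i) mod 7
Digit binomials (mod 7): C(2,2) = 1; C(4,0) = 1
Product: 1 × 1 = 1 ≡ 1 (mod 7)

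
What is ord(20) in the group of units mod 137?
136

137 is prime, so ord(20) divides φ(137) = 136.
Divisors of 136: 1, 2, 4, 8, 17, 34, 68, 136.
Repeated squaring: 20^1 ≡ 20, 20^2 ≡ 126, 20^4 ≡ 121, 20^8 ≡ 119, 20^16 ≡ 50, 20^32 ≡ 34, 20^64 ≡ 60, 20^128 ≡ 38 (mod 137).
Test 20^d mod 137 for each divisor d in increasing order:
20^1 ≡ 20
20^2 ≡ 126
20^4 ≡ 121
20^8 ≡ 119
20^17 = 20^16·20^1 ≡ 41
20^34 = 20^32·20^2 ≡ 37
20^68 = 20^64·20^4 ≡ 136
20^136 = 20^128·20^8 ≡ 1  ← first divisor giving 1
The order is 136.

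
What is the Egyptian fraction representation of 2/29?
1/15 + 1/435

Greedy algorithm:
2/29: ceiling(29/2) = 15, use 1/15
1/435: ceiling(435/1) = 435, use 1/435
Result: 2/29 = 1/15 + 1/435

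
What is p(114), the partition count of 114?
952050665

p(n) counts ways to write n as a sum of positive integers (order ignored).
Euler's pentagonal recurrence: p(k) = p(k-1) + p(k-2) - p(k-5) - p(k-7) + p(k-12) + p(k-15) - ... (offsets j(3j∓1)/2, signs ++--, p(0)=1, p(<0)=0).
DP table for k = 0..113: p(0)=1, p(1)=1, p(2)=2, p(3)=3, p(4)=5, p(5)=7, p(6)=11, p(7)=15, p(8)=22, p(9)=30, p(10)=42, p(11)=56, p(12)=77, p(13)=101, p(14)=135, p(15)=176, p(16)=231, p(17)=297, p(18)=385, p(19)=490, p(20)=627, p(21)=792, p(22)=1002, p(23)=1255, p(24)=1575, p(25)=1958, p(26)=2436, p(27)=3010, p(28)=3718, p(29)=4565, p(30)=5604, p(31)=6842, p(32)=8349, p(33)=10143, p(34)=12310, p(35)=14883, p(36)=17977, p(37)=21637, p(38)=26015, p(39)=31185, p(40)=37338, p(41)=44583, p(42)=53174, p(43)=63261, p(44)=75175, p(45)=89134, p(46)=105558, p(47)=124754, p(48)=147273, p(49)=173525, p(50)=204226, p(51)=239943, p(52)=281589, p(53)=329931, p(54)=386155, p(55)=451276, p(56)=526823, p(57)=614154, p(58)=715220, p(59)=831820, p(60)=966467, p(61)=1121505, p(62)=1300156, p(63)=1505499, p(64)=1741630, p(65)=2012558, p(66)=2323520, p(67)=2679689, p(68)=3087735, p(69)=3554345, p(70)=4087968, p(71)=4697205, p(72)=5392783, p(73)=6185689, p(74)=7089500, p(75)=8118264, p(76)=9289091, p(77)=10619863, p(78)=12132164, p(79)=13848650, p(80)=15796476, p(81)=18004327, p(82)=20506255, p(83)=23338469, p(84)=26543660, p(85)=30167357, p(86)=34262962, p(87)=38887673, p(88)=44108109, p(89)=49995925, p(90)=56634173, p(91)=64112359, p(92)=72533807, p(93)=82010177, p(94)=92669720, p(95)=104651419, p(96)=118114304, p(97)=133230930, p(98)=150198136, p(99)=169229875, p(100)=190569292, p(101)=214481126, p(102)=241265379, p(103)=271248950, p(104)=304801365, p(105)=342325709, p(106)=384276336, p(107)=431149389, p(108)=483502844, p(109)=541946240, p(110)=607163746, p(111)=679903203, p(112)=761002156, p(113)=851376628.
Final step: p(114) = p(113) + p(112) - p(109) - p(107) + p(102) + p(99) - p(92) - p(88) + p(79) + p(74) - p(63) - p(57) + p(44) + p(37) - p(22) - p(14)
= 851376628 + 761002156 - 541946240 - 431149389 + 241265379 + 169229875 - 72533807 - 44108109 + 13848650 + 7089500 - 1505499 - 614154 + 75175 + 21637 - 1002 - 135
= 952050665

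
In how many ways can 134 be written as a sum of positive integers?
8149040695

p(n) counts ways to write n as a sum of positive integers (order ignored).
Euler's pentagonal recurrence: p(k) = p(k-1) + p(k-2) - p(k-5) - p(k-7) + p(k-12) + p(k-15) - ... (offsets j(3j∓1)/2, signs ++--, p(0)=1, p(<0)=0).
DP table for k = 0..133: p(0)=1, p(1)=1, p(2)=2, p(3)=3, p(4)=5, p(5)=7, p(6)=11, p(7)=15, p(8)=22, p(9)=30, p(10)=42, p(11)=56, p(12)=77, p(13)=101, p(14)=135, p(15)=176, p(16)=231, p(17)=297, p(18)=385, p(19)=490, p(20)=627, p(21)=792, p(22)=1002, p(23)=1255, p(24)=1575, p(25)=1958, p(26)=2436, p(27)=3010, p(28)=3718, p(29)=4565, p(30)=5604, p(31)=6842, p(32)=8349, p(33)=10143, p(34)=12310, p(35)=14883, p(36)=17977, p(37)=21637, p(38)=26015, p(39)=31185, p(40)=37338, p(41)=44583, p(42)=53174, p(43)=63261, p(44)=75175, p(45)=89134, p(46)=105558, p(47)=124754, p(48)=147273, p(49)=173525, p(50)=204226, p(51)=239943, p(52)=281589, p(53)=329931, p(54)=386155, p(55)=451276, p(56)=526823, p(57)=614154, p(58)=715220, p(59)=831820, p(60)=966467, p(61)=1121505, p(62)=1300156, p(63)=1505499, p(64)=1741630, p(65)=2012558, p(66)=2323520, p(67)=2679689, p(68)=3087735, p(69)=3554345, p(70)=4087968, p(71)=4697205, p(72)=5392783, p(73)=6185689, p(74)=7089500, p(75)=8118264, p(76)=9289091, p(77)=10619863, p(78)=12132164, p(79)=13848650, p(80)=15796476, p(81)=18004327, p(82)=20506255, p(83)=23338469, p(84)=26543660, p(85)=30167357, p(86)=34262962, p(87)=38887673, p(88)=44108109, p(89)=49995925, p(90)=56634173, p(91)=64112359, p(92)=72533807, p(93)=82010177, p(94)=92669720, p(95)=104651419, p(96)=118114304, p(97)=133230930, p(98)=150198136, p(99)=169229875, p(100)=190569292, p(101)=214481126, p(102)=241265379, p(103)=271248950, p(104)=304801365, p(105)=342325709, p(106)=384276336, p(107)=431149389, p(108)=483502844, p(109)=541946240, p(110)=607163746, p(111)=679903203, p(112)=761002156, p(113)=851376628, p(114)=952050665, p(115)=1064144451, p(116)=1188908248, p(117)=1327710076, p(118)=1482074143, p(119)=1653668665, p(120)=1844349560, p(121)=2056148051, p(122)=2291320912, p(123)=2552338241, p(124)=2841940500, p(125)=3163127352, p(126)=3519222692, p(127)=3913864295, p(128)=4351078600, p(129)=4835271870, p(130)=5371315400, p(131)=5964539504, p(132)=6620830889, p(133)=7346629512.
Final step: p(134) = p(133) + p(132) - p(129) - p(127) + p(122) + p(119) - p(112) - p(108) + p(99) + p(94) - p(83) - p(77) + p(64) + p(57) - p(42) - p(34) + p(17) + p(8)
= 7346629512 + 6620830889 - 4835271870 - 3913864295 + 2291320912 + 1653668665 - 761002156 - 483502844 + 169229875 + 92669720 - 23338469 - 10619863 + 1741630 + 614154 - 53174 - 12310 + 297 + 22
= 8149040695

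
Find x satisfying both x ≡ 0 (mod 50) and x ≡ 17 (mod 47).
1850

Using Chinese Remainder Theorem:
M = 50 × 47 = 2350
M1 = 47, M2 = 50
y1 = 47^(-1) mod 50 = 33
y2 = 50^(-1) mod 47 = 16
x = (0×47×33 + 17×50×16) mod 2350 = 1850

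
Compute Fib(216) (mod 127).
32

Matrix identity: Q^n = [[F_(n+1), F_n], [F_n, F_(n-1)]] with Q = [[1,1],[1,0]].
n = 216 = 11011000₂. Square-and-multiply, entries mod 127:
Q^1 = [[1,1],[1,0]]
Q^3 = (Q^1)²·Q = [[3,2],[2,1]]
Q^6 = (Q^3)² = [[13,8],[8,5]]
Q^13 = (Q^6)²·Q = [[123,106],[106,17]]
Q^27 = (Q^13)²·Q = [[57,76],[76,108]]
Q^54 = (Q^27)² = [[8,94],[94,41]]
Q^108 = (Q^54)² = [[10,34],[34,103]]
Q^216 = (Q^108)² = [[113,32],[32,81]]
F_216 mod 127 = Q^216[0][1] = 32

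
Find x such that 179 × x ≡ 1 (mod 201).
137

gcd(179, 201) = 1, so the inverse exists.
Extended Euclidean algorithm on (201, 179):
201 = 1 × 179 + 22  ⟹  22 = (1)·201 + (-1)·179
179 = 8 × 22 + 3  ⟹  3 = (-8)·201 + (9)·179
22 = 7 × 3 + 1  ⟹  1 = (57)·201 + (-64)·179
So (-64)·179 ≡ 1 (mod 201), i.e. 179^(-1) ≡ -64 ≡ 137 (mod 201).
Check: 179 × 137 = 24523 ≡ 1 (mod 201)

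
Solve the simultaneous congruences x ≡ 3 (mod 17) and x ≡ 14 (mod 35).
224

Using Chinese Remainder Theorem:
M = 17 × 35 = 595
M1 = 35, M2 = 17
y1 = 35^(-1) mod 17 = 1
y2 = 17^(-1) mod 35 = 33
x = (3×35×1 + 14×17×33) mod 595 = 224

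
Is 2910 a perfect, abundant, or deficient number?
abundant

Proper divisors of 2910: sum = 1 + 2 + 3 + 5 + 6 + 10 + 15 + 30 + 97 + 194 + 291 + 485 + 582 + 970 + 1455 = 4146
Since 4146 > 2910, 2910 is abundant.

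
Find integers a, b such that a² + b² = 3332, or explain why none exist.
14² + 56² (a=14, b=56)

Factorization: 3332 = 2^2 × 7^2 × 17
By Fermat: n is sum of two squares iff every prime p ≡ 3 (mod 4) appears to even power.
All primes ≡ 3 (mod 4) appear to even power.
Search a = 0, 1, 2, … for 3332 - a² a perfect square: first hit at a = 14: 3332 - 196 = 3136 = 56².
3332 = 14² + 56² = 196 + 3136 ✓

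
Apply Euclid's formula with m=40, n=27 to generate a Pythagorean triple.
(871, 2160, 2329)

Euclid's formula: a = m² - n², b = 2mn, c = m² + n²
m = 40, n = 27
a = 40² - 27² = 1600 - 729 = 871
b = 2 × 40 × 27 = 2160
c = 40² + 27² = 1600 + 729 = 2329
Verification: 871² + 2160² = 758641 + 4665600 = 5424241 = 2329² ✓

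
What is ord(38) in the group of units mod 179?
178

179 is prime, so ord(38) divides φ(179) = 178.
Divisors of 178: 1, 2, 89, 178.
Repeated squaring: 38^1 ≡ 38, 38^2 ≡ 12, 38^4 ≡ 144, 38^8 ≡ 151, 38^16 ≡ 68, 38^32 ≡ 149, 38^64 ≡ 5, 38^128 ≡ 25 (mod 179).
Test 38^d mod 179 for each divisor d in increasing order:
38^1 ≡ 38
38^2 ≡ 12
38^89 = 38^64·38^16·38^8·38^1 ≡ 178
38^178 = 38^128·38^32·38^16·38^2 ≡ 1  ← first divisor giving 1
The order is 178.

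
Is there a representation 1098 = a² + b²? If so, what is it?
3² + 33² (a=3, b=33)

Factorization: 1098 = 2 × 3^2 × 61
By Fermat: n is sum of two squares iff every prime p ≡ 3 (mod 4) appears to even power.
All primes ≡ 3 (mod 4) appear to even power.
Search a = 0, 1, 2, … for 1098 - a² a perfect square: first hit at a = 3: 1098 - 9 = 1089 = 33².
1098 = 3² + 33² = 9 + 1089 ✓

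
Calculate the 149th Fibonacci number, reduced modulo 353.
73

Matrix identity: Q^n = [[F_(n+1), F_n], [F_n, F_(n-1)]] with Q = [[1,1],[1,0]].
n = 149 = 10010101₂. Square-and-multiply, entries mod 353:
Q^1 = [[1,1],[1,0]]
Q^2 = (Q^1)² = [[2,1],[1,1]]
Q^4 = (Q^2)² = [[5,3],[3,2]]
Q^9 = (Q^4)²·Q = [[55,34],[34,21]]
Q^18 = (Q^9)² = [[298,113],[113,185]]
Q^37 = (Q^18)²·Q = [[126,262],[262,217]]
Q^74 = (Q^37)² = [[153,204],[204,302]]
Q^149 = (Q^74)²·Q = [[54,73],[73,334]]
F_149 mod 353 = Q^149[0][1] = 73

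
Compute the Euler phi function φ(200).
80

200 = 2^3 × 5^2
φ(n) = n × ∏(1 - 1/p) for each prime p dividing n
φ(200) = 200 × (1 - 1/2) × (1 - 1/5) = 80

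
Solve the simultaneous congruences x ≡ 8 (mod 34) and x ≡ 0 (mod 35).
280

Using Chinese Remainder Theorem:
M = 34 × 35 = 1190
M1 = 35, M2 = 34
y1 = 35^(-1) mod 34 = 1
y2 = 34^(-1) mod 35 = 34
x = (8×35×1 + 0×34×34) mod 1190 = 280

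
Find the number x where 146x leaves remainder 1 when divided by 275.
81

gcd(146, 275) = 1, so the inverse exists.
Extended Euclidean algorithm on (275, 146):
275 = 1 × 146 + 129  ⟹  129 = (1)·275 + (-1)·146
146 = 1 × 129 + 17  ⟹  17 = (-1)·275 + (2)·146
129 = 7 × 17 + 10  ⟹  10 = (8)·275 + (-15)·146
17 = 1 × 10 + 7  ⟹  7 = (-9)·275 + (17)·146
10 = 1 × 7 + 3  ⟹  3 = (17)·275 + (-32)·146
7 = 2 × 3 + 1  ⟹  1 = (-43)·275 + (81)·146
So (81)·146 ≡ 1 (mod 275), i.e. 146^(-1) ≡ 81 (mod 275).
Check: 146 × 81 = 11826 ≡ 1 (mod 275)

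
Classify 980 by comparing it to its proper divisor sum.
abundant

Proper divisors of 980: sum = 1 + 2 + 4 + 5 + 7 + 10 + 14 + 20 + ... + 140 + 196 + 245 + 490 (17 divisors) = 1414
Since 1414 > 980, 980 is abundant.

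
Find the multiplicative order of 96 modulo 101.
50

101 is prime, so ord(96) divides φ(101) = 100.
Divisors of 100: 1, 2, 4, 5, 10, 20, 25, 50, 100.
Repeated squaring: 96^1 ≡ 96, 96^2 ≡ 25, 96^4 ≡ 19, 96^8 ≡ 58, 96^16 ≡ 31, 96^32 ≡ 52, 96^64 ≡ 78 (mod 101).
Test 96^d mod 101 for each divisor d in increasing order:
96^1 ≡ 96
96^2 ≡ 25
96^4 ≡ 19
96^5 = 96^4·96^1 ≡ 6
96^10 = 96^8·96^2 ≡ 36
96^20 = 96^16·96^4 ≡ 84
96^25 = 96^16·96^8·96^1 ≡ 100
96^50 = 96^32·96^16·96^2 ≡ 1  ← first divisor giving 1
The order is 50.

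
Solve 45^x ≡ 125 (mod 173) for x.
29

Baby-step giant-step with step n = ⌈√173⌉ = 14.
Baby steps 45^j mod 173 (j:value) for j=0..13: 0:1, 1:45, 2:122, 3:127, 4:6, 5:97, 6:40, 7:70, 8:36, 9:63, 10:67, 11:74, 12:43, 13:32.
Giant-step multiplier: 45^(-14) ≡ 45^(172-14) = 45^158 ≡ 34 (mod 173).
Giant steps γ_i = 125·34^i mod 173: γ_0=125, γ_1=98, γ_2=45 (in table at j=1).
x = i·n + j = 2·14 + 1 = 29.
Check: 45^29 ≡ 125 (mod 173).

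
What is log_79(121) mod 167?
126

Baby-step giant-step with step n = ⌈√167⌉ = 13.
Baby steps 79^j mod 167 (j:value) for j=0..12: 0:1, 1:79, 2:62, 3:55, 4:3, 5:70, 6:19, 7:165, 8:9, 9:43, 10:57, 11:161, 12:27.
Giant-step multiplier: 79^(-13) ≡ 79^(166-13) = 79^153 ≡ 145 (mod 167).
Giant steps γ_i = 121·145^i mod 167: γ_0=121, γ_1=10, γ_2=114, γ_3=164, γ_4=66, γ_5=51, γ_6=47, γ_7=135, γ_8=36, γ_9=43 (in table at j=9).
x = i·n + j = 9·13 + 9 = 126.
Check: 79^126 ≡ 121 (mod 167).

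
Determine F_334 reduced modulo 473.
168

Matrix identity: Q^n = [[F_(n+1), F_n], [F_n, F_(n-1)]] with Q = [[1,1],[1,0]].
n = 334 = 101001110₂. Square-and-multiply, entries mod 473:
Q^1 = [[1,1],[1,0]]
Q^2 = (Q^1)² = [[2,1],[1,1]]
Q^5 = (Q^2)²·Q = [[8,5],[5,3]]
Q^10 = (Q^5)² = [[89,55],[55,34]]
Q^20 = (Q^10)² = [[67,143],[143,397]]
Q^41 = (Q^20)²·Q = [[1,342],[342,132]]
Q^83 = (Q^41)²·Q = [[212,134],[134,78]]
Q^167 = (Q^83)²·Q = [[65,464],[464,74]]
Q^334 = (Q^167)² = [[49,168],[168,354]]
F_334 mod 473 = Q^334[0][1] = 168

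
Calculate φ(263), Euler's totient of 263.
262

263 = 263
φ(n) = n × ∏(1 - 1/p) for each prime p dividing n
φ(263) = 263 × (1 - 1/263) = 262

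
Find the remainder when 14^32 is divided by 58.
20

Repeated squaring. Binary of 32 = 100000.
14^1 ≡ 14 (mod 58); 14^2 ≡ 22 (mod 58); 14^4 ≡ 20 (mod 58); 14^8 ≡ 52 (mod 58); 14^16 ≡ 36 (mod 58); 14^32 ≡ 20 (mod 58)
14^32 = 14^32 ≡ 20 (mod 58)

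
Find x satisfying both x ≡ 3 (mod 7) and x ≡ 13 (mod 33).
178

Using Chinese Remainder Theorem:
M = 7 × 33 = 231
M1 = 33, M2 = 7
y1 = 33^(-1) mod 7 = 3
y2 = 7^(-1) mod 33 = 19
x = (3×33×3 + 13×7×19) mod 231 = 178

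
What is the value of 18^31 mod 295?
207

Repeated squaring. Binary of 31 = 11111.
18^1 ≡ 18 (mod 295); 18^2 ≡ 29 (mod 295); 18^4 ≡ 251 (mod 295); 18^8 ≡ 166 (mod 295); 18^16 ≡ 121 (mod 295)
18^31 = 18^1 × 18^2 × 18^4 × 18^8 × 18^16 ≡ 207 (mod 295)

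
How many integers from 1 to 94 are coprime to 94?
46

94 = 2 × 47
φ(n) = n × ∏(1 - 1/p) for each prime p dividing n
φ(94) = 94 × (1 - 1/2) × (1 - 1/47) = 46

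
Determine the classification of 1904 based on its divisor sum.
abundant

Proper divisors of 1904: sum = 1 + 2 + 4 + 7 + 8 + 14 + 16 + 17 + ... + 238 + 272 + 476 + 952 (19 divisors) = 2560
Since 2560 > 1904, 1904 is abundant.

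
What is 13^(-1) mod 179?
124

gcd(13, 179) = 1, so the inverse exists.
Extended Euclidean algorithm on (179, 13):
179 = 13 × 13 + 10  ⟹  10 = (1)·179 + (-13)·13
13 = 1 × 10 + 3  ⟹  3 = (-1)·179 + (14)·13
10 = 3 × 3 + 1  ⟹  1 = (4)·179 + (-55)·13
So (-55)·13 ≡ 1 (mod 179), i.e. 13^(-1) ≡ -55 ≡ 124 (mod 179).
Check: 13 × 124 = 1612 ≡ 1 (mod 179)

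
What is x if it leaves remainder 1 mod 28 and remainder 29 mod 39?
29

Using Chinese Remainder Theorem:
M = 28 × 39 = 1092
M1 = 39, M2 = 28
y1 = 39^(-1) mod 28 = 23
y2 = 28^(-1) mod 39 = 7
x = (1×39×23 + 29×28×7) mod 1092 = 29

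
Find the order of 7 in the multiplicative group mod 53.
26

53 is prime, so ord(7) divides φ(53) = 52.
Divisors of 52: 1, 2, 4, 13, 26, 52.
Repeated squaring: 7^1 ≡ 7, 7^2 ≡ 49, 7^4 ≡ 16, 7^8 ≡ 44, 7^16 ≡ 28, 7^32 ≡ 42 (mod 53).
Test 7^d mod 53 for each divisor d in increasing order:
7^1 ≡ 7
7^2 ≡ 49
7^4 ≡ 16
7^13 = 7^8·7^4·7^1 ≡ 52
7^26 = 7^16·7^8·7^2 ≡ 1  ← first divisor giving 1
The order is 26.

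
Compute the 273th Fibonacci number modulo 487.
187

Matrix identity: Q^n = [[F_(n+1), F_n], [F_n, F_(n-1)]] with Q = [[1,1],[1,0]].
n = 273 = 100010001₂. Square-and-multiply, entries mod 487:
Q^1 = [[1,1],[1,0]]
Q^2 = (Q^1)² = [[2,1],[1,1]]
Q^4 = (Q^2)² = [[5,3],[3,2]]
Q^8 = (Q^4)² = [[34,21],[21,13]]
Q^17 = (Q^8)²·Q = [[149,136],[136,13]]
Q^34 = (Q^17)² = [[276,117],[117,159]]
Q^68 = (Q^34)² = [[257,247],[247,10]]
Q^136 = (Q^68)² = [[438,204],[204,234]]
Q^273 = (Q^136)²·Q = [[428,187],[187,241]]
F_273 mod 487 = Q^273[0][1] = 187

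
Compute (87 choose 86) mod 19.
11

Using Lucas' theorem:
Write n=87 and k=86 in base 19:
n in base 19: [4, 11]
k in base 19: [4, 10]
C(87,86) mod 19 = ∏ C(n_i, k_i) mod 19
Digit binomials (mod 19): C(4,4) = 1; C(11,10) = 11
Product: 1 × 11 = 11 ≡ 11 (mod 19)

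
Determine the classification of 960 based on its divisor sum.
abundant

Proper divisors of 960: sum = 1 + 2 + 3 + 4 + 5 + 6 + 8 + 10 + ... + 192 + 240 + 320 + 480 (27 divisors) = 2088
Since 2088 > 960, 960 is abundant.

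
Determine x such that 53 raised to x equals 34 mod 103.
18

Baby-step giant-step with step n = ⌈√103⌉ = 11.
Baby steps 53^j mod 103 (j:value) for j=0..10: 0:1, 1:53, 2:28, 3:42, 4:63, 5:43, 6:13, 7:71, 8:55, 9:31, 10:98.
Giant-step multiplier: 53^(-11) ≡ 53^(102-11) = 53^91 ≡ 96 (mod 103).
Giant steps γ_i = 34·96^i mod 103: γ_0=34, γ_1=71 (in table at j=7).
x = i·n + j = 1·11 + 7 = 18.
Check: 53^18 ≡ 34 (mod 103).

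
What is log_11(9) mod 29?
6

Baby-step giant-step with step n = ⌈√29⌉ = 6.
Baby steps 11^j mod 29 (j:value) for j=0..5: 0:1, 1:11, 2:5, 3:26, 4:25, 5:14.
Giant-step multiplier: 11^(-6) ≡ 11^(28-6) = 11^22 ≡ 13 (mod 29).
Giant steps γ_i = 9·13^i mod 29: γ_0=9, γ_1=1 (in table at j=0).
x = i·n + j = 1·6 + 0 = 6.
Check: 11^6 ≡ 9 (mod 29).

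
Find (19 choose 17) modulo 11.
6

Using Lucas' theorem:
Write n=19 and k=17 in base 11:
n in base 11: [1, 8]
k in base 11: [1, 6]
C(19,17) mod 11 = ∏ C(n_i, k_i) mod 11
Digit binomials (mod 11): C(1,1) = 1; C(8,6) = 28 ≡ 6
Product: 1 × 6 = 6 ≡ 6 (mod 11)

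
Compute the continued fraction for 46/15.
[3; 15]

Euclidean algorithm steps:
46 = 3 × 15 + 1
15 = 15 × 1 + 0
Continued fraction: [3; 15]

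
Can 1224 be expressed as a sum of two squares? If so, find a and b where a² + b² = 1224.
18² + 30² (a=18, b=30)

Factorization: 1224 = 2^3 × 3^2 × 17
By Fermat: n is sum of two squares iff every prime p ≡ 3 (mod 4) appears to even power.
All primes ≡ 3 (mod 4) appear to even power.
Search a = 0, 1, 2, … for 1224 - a² a perfect square: first hit at a = 18: 1224 - 324 = 900 = 30².
1224 = 18² + 30² = 324 + 900 ✓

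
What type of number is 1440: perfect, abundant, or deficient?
abundant

Proper divisors of 1440: sum = 1 + 2 + 3 + 4 + 5 + 6 + 8 + 9 + ... + 288 + 360 + 480 + 720 (35 divisors) = 3474
Since 3474 > 1440, 1440 is abundant.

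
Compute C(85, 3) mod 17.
0

Using Lucas' theorem:
Write n=85 and k=3 in base 17:
n in base 17: [5, 0]
k in base 17: [0, 3]
C(85,3) mod 17 = ∏ C(n_i, k_i) mod 17
Digit binomials (mod 17): C(5,0) = 1; C(0,3) = 0 (k_i > n_i)
Product: 1 × 0 = 0 ≡ 0 (mod 17)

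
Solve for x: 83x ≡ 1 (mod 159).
23

gcd(83, 159) = 1, so the inverse exists.
Extended Euclidean algorithm on (159, 83):
159 = 1 × 83 + 76  ⟹  76 = (1)·159 + (-1)·83
83 = 1 × 76 + 7  ⟹  7 = (-1)·159 + (2)·83
76 = 10 × 7 + 6  ⟹  6 = (11)·159 + (-21)·83
7 = 1 × 6 + 1  ⟹  1 = (-12)·159 + (23)·83
So (23)·83 ≡ 1 (mod 159), i.e. 83^(-1) ≡ 23 (mod 159).
Check: 83 × 23 = 1909 ≡ 1 (mod 159)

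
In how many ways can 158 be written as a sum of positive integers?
88751778802

p(n) counts ways to write n as a sum of positive integers (order ignored).
Euler's pentagonal recurrence: p(k) = p(k-1) + p(k-2) - p(k-5) - p(k-7) + p(k-12) + p(k-15) - ... (offsets j(3j∓1)/2, signs ++--, p(0)=1, p(<0)=0).
DP table for k = 0..157: p(0)=1, p(1)=1, p(2)=2, p(3)=3, p(4)=5, p(5)=7, p(6)=11, p(7)=15, p(8)=22, p(9)=30, p(10)=42, p(11)=56, p(12)=77, p(13)=101, p(14)=135, p(15)=176, p(16)=231, p(17)=297, p(18)=385, p(19)=490, p(20)=627, p(21)=792, p(22)=1002, p(23)=1255, p(24)=1575, p(25)=1958, p(26)=2436, p(27)=3010, p(28)=3718, p(29)=4565, p(30)=5604, p(31)=6842, p(32)=8349, p(33)=10143, p(34)=12310, p(35)=14883, p(36)=17977, p(37)=21637, p(38)=26015, p(39)=31185, p(40)=37338, p(41)=44583, p(42)=53174, p(43)=63261, p(44)=75175, p(45)=89134, p(46)=105558, p(47)=124754, p(48)=147273, p(49)=173525, p(50)=204226, p(51)=239943, p(52)=281589, p(53)=329931, p(54)=386155, p(55)=451276, p(56)=526823, p(57)=614154, p(58)=715220, p(59)=831820, p(60)=966467, p(61)=1121505, p(62)=1300156, p(63)=1505499, p(64)=1741630, p(65)=2012558, p(66)=2323520, p(67)=2679689, p(68)=3087735, p(69)=3554345, p(70)=4087968, p(71)=4697205, p(72)=5392783, p(73)=6185689, p(74)=7089500, p(75)=8118264, p(76)=9289091, p(77)=10619863, p(78)=12132164, p(79)=13848650, p(80)=15796476, p(81)=18004327, p(82)=20506255, p(83)=23338469, p(84)=26543660, p(85)=30167357, p(86)=34262962, p(87)=38887673, p(88)=44108109, p(89)=49995925, p(90)=56634173, p(91)=64112359, p(92)=72533807, p(93)=82010177, p(94)=92669720, p(95)=104651419, p(96)=118114304, p(97)=133230930, p(98)=150198136, p(99)=169229875, p(100)=190569292, p(101)=214481126, p(102)=241265379, p(103)=271248950, p(104)=304801365, p(105)=342325709, p(106)=384276336, p(107)=431149389, p(108)=483502844, p(109)=541946240, p(110)=607163746, p(111)=679903203, p(112)=761002156, p(113)=851376628, p(114)=952050665, p(115)=1064144451, p(116)=1188908248, p(117)=1327710076, p(118)=1482074143, p(119)=1653668665, p(120)=1844349560, p(121)=2056148051, p(122)=2291320912, p(123)=2552338241, p(124)=2841940500, p(125)=3163127352, p(126)=3519222692, p(127)=3913864295, p(128)=4351078600, p(129)=4835271870, p(130)=5371315400, p(131)=5964539504, p(132)=6620830889, p(133)=7346629512, p(134)=8149040695, p(135)=9035836076, p(136)=10015581680, p(137)=11097645016, p(138)=12292341831, p(139)=13610949895, p(140)=15065878135, p(141)=16670689208, p(142)=18440293320, p(143)=20390982757, p(144)=22540654445, p(145)=24908858009, p(146)=27517052599, p(147)=30388671978, p(148)=33549419497, p(149)=37027355200, p(150)=40853235313, p(151)=45060624582, p(152)=49686288421, p(153)=54770336324, p(154)=60356673280, p(155)=66493182097, p(156)=73232243759, p(157)=80630964769.
Final step: p(158) = p(157) + p(156) - p(153) - p(151) + p(146) + p(143) - p(136) - p(132) + p(123) + p(118) - p(107) - p(101) + p(88) + p(81) - p(66) - p(58) + p(41) + p(32) - p(13) - p(3)
= 80630964769 + 73232243759 - 54770336324 - 45060624582 + 27517052599 + 20390982757 - 10015581680 - 6620830889 + 2552338241 + 1482074143 - 431149389 - 214481126 + 44108109 + 18004327 - 2323520 - 715220 + 44583 + 8349 - 101 - 3
= 88751778802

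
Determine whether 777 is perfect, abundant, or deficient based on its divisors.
deficient

Proper divisors of 777: sum = 1 + 3 + 7 + 21 + 37 + 111 + 259 = 439
Since 439 < 777, 777 is deficient.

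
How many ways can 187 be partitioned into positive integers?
1280011042268

p(n) counts ways to write n as a sum of positive integers (order ignored).
Euler's pentagonal recurrence: p(k) = p(k-1) + p(k-2) - p(k-5) - p(k-7) + p(k-12) + p(k-15) - ... (offsets j(3j∓1)/2, signs ++--, p(0)=1, p(<0)=0).
DP table for k = 0..186: p(0)=1, p(1)=1, p(2)=2, p(3)=3, p(4)=5, p(5)=7, p(6)=11, p(7)=15, p(8)=22, p(9)=30, p(10)=42, p(11)=56, p(12)=77, p(13)=101, p(14)=135, p(15)=176, p(16)=231, p(17)=297, p(18)=385, p(19)=490, p(20)=627, p(21)=792, p(22)=1002, p(23)=1255, p(24)=1575, p(25)=1958, p(26)=2436, p(27)=3010, p(28)=3718, p(29)=4565, p(30)=5604, p(31)=6842, p(32)=8349, p(33)=10143, p(34)=12310, p(35)=14883, p(36)=17977, p(37)=21637, p(38)=26015, p(39)=31185, p(40)=37338, p(41)=44583, p(42)=53174, p(43)=63261, p(44)=75175, p(45)=89134, p(46)=105558, p(47)=124754, p(48)=147273, p(49)=173525, p(50)=204226, p(51)=239943, p(52)=281589, p(53)=329931, p(54)=386155, p(55)=451276, p(56)=526823, p(57)=614154, p(58)=715220, p(59)=831820, p(60)=966467, p(61)=1121505, p(62)=1300156, p(63)=1505499, p(64)=1741630, p(65)=2012558, p(66)=2323520, p(67)=2679689, p(68)=3087735, p(69)=3554345, p(70)=4087968, p(71)=4697205, p(72)=5392783, p(73)=6185689, p(74)=7089500, p(75)=8118264, p(76)=9289091, p(77)=10619863, p(78)=12132164, p(79)=13848650, p(80)=15796476, p(81)=18004327, p(82)=20506255, p(83)=23338469, p(84)=26543660, p(85)=30167357, p(86)=34262962, p(87)=38887673, p(88)=44108109, p(89)=49995925, p(90)=56634173, p(91)=64112359, p(92)=72533807, p(93)=82010177, p(94)=92669720, p(95)=104651419, p(96)=118114304, p(97)=133230930, p(98)=150198136, p(99)=169229875, p(100)=190569292, p(101)=214481126, p(102)=241265379, p(103)=271248950, p(104)=304801365, p(105)=342325709, p(106)=384276336, p(107)=431149389, p(108)=483502844, p(109)=541946240, p(110)=607163746, p(111)=679903203, p(112)=761002156, p(113)=851376628, p(114)=952050665, p(115)=1064144451, p(116)=1188908248, p(117)=1327710076, p(118)=1482074143, p(119)=1653668665, p(120)=1844349560, p(121)=2056148051, p(122)=2291320912, p(123)=2552338241, p(124)=2841940500, p(125)=3163127352, p(126)=3519222692, p(127)=3913864295, p(128)=4351078600, p(129)=4835271870, p(130)=5371315400, p(131)=5964539504, p(132)=6620830889, p(133)=7346629512, p(134)=8149040695, p(135)=9035836076, p(136)=10015581680, p(137)=11097645016, p(138)=12292341831, p(139)=13610949895, p(140)=15065878135, p(141)=16670689208, p(142)=18440293320, p(143)=20390982757, p(144)=22540654445, p(145)=24908858009, p(146)=27517052599, p(147)=30388671978, p(148)=33549419497, p(149)=37027355200, p(150)=40853235313, p(151)=45060624582, p(152)=49686288421, p(153)=54770336324, p(154)=60356673280, p(155)=66493182097, p(156)=73232243759, p(157)=80630964769, p(158)=88751778802, p(159)=97662728555, p(160)=107438159466, p(161)=118159068427, p(162)=129913904637, p(163)=142798995930, p(164)=156919475295, p(165)=172389800255, p(166)=189334822579, p(167)=207890420102, p(168)=228204732751, p(169)=250438925115, p(170)=274768617130, p(171)=301384802048, p(172)=330495499613, p(173)=362326859895, p(174)=397125074750, p(175)=435157697830, p(176)=476715857290, p(177)=522115831195, p(178)=571701605655, p(179)=625846753120, p(180)=684957390936, p(181)=749474411781, p(182)=819876908323, p(183)=896684817527, p(184)=980462880430, p(185)=1071823774337, p(186)=1171432692373.
Final step: p(187) = p(186) + p(185) - p(182) - p(180) + p(175) + p(172) - p(165) - p(161) + p(152) + p(147) - p(136) - p(130) + p(117) + p(110) - p(95) - p(87) + p(70) + p(61) - p(42) - p(32) + p(11) + p(0)
= 1171432692373 + 1071823774337 - 819876908323 - 684957390936 + 435157697830 + 330495499613 - 172389800255 - 118159068427 + 49686288421 + 30388671978 - 10015581680 - 5371315400 + 1327710076 + 607163746 - 104651419 - 38887673 + 4087968 + 1121505 - 53174 - 8349 + 56 + 1
= 1280011042268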